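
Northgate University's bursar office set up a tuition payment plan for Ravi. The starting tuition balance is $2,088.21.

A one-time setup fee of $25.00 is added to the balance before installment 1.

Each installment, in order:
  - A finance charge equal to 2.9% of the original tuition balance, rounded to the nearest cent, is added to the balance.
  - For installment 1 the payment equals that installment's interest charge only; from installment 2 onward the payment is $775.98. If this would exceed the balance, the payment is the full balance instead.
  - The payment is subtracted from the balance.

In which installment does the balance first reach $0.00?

# | Opening | Interest | Payment | End bal
1 | $2,113.21 | $60.56 | $60.56 | $2,113.21
2 | $2,113.21 | $60.56 | $775.98 | $1,397.79
3 | $1,397.79 | $60.56 | $775.98 | $682.37
4 | $682.37 | $60.56 | $742.93 | $0.00
Balance reaches $0.00 in installment 4.

4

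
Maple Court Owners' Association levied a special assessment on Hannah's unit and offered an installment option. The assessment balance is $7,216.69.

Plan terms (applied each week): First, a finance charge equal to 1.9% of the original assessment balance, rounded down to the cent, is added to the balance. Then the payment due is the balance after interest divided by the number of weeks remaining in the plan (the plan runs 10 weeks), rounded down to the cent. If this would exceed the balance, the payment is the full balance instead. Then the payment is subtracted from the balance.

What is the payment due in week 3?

# | Opening | Interest | Payment | End bal
1 | $7,216.69 | $137.11 | $735.38 | $6,618.42
2 | $6,618.42 | $137.11 | $750.61 | $6,004.92
3 | $6,004.92 | $137.11 | $767.75 | $5,374.28

$767.75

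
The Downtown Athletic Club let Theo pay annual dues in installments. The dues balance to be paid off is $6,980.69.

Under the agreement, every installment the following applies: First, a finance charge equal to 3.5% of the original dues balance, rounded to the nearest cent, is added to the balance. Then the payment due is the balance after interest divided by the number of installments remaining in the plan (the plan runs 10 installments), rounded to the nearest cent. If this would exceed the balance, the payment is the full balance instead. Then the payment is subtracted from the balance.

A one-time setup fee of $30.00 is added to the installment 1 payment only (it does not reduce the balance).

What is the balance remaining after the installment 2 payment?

$5,997.18

# | Opening | Interest | Payment | Fee | End bal
1 | $6,980.69 | $244.32 | $722.50 | $30.00 | $6,502.51
2 | $6,502.51 | $244.32 | $749.65 | — | $5,997.18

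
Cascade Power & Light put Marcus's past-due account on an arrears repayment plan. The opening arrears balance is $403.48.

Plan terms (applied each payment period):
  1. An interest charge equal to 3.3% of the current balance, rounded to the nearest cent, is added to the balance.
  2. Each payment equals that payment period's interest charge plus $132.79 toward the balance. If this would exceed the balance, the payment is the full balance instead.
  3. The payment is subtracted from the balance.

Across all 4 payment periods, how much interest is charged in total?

$26.96

Payment period 1: opening $403.48; interest $13.31 → $416.79; payment $146.10; balance $270.69
Payment period 2: opening $270.69; interest $8.93 → $279.62; payment $141.72; balance $137.90
Payment period 3: opening $137.90; interest $4.55 → $142.45; payment $137.34; balance $5.11
Payment period 4: opening $5.11; interest $0.17 → $5.28; payment $5.28; balance $0.00
Total interest: $13.31 + $8.93 + $4.55 + $0.17 = $26.96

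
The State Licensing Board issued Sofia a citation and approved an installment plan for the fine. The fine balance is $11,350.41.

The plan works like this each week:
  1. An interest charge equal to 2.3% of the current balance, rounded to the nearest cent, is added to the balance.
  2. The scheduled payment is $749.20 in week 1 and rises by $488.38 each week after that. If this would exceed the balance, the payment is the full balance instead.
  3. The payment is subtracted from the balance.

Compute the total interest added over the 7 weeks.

$1,180.07

Week 1: opening $11,350.41; interest $261.06 → $11,611.47; payment $749.20; balance $10,862.27
Week 2: opening $10,862.27; interest $249.83 → $11,112.10; payment $1,237.58; balance $9,874.52
Week 3: opening $9,874.52; interest $227.11 → $10,101.63; payment $1,725.96; balance $8,375.67
Week 4: opening $8,375.67; interest $192.64 → $8,568.31; payment $2,214.34; balance $6,353.97
Week 5: opening $6,353.97; interest $146.14 → $6,500.11; payment $2,702.72; balance $3,797.39
Week 6: opening $3,797.39; interest $87.34 → $3,884.73; payment $3,191.10; balance $693.63
Week 7: opening $693.63; interest $15.95 → $709.58; payment $709.58; balance $0.00
Total interest: $261.06 + $249.83 + $227.11 + $192.64 + $146.14 + $87.34 + $15.95 = $1,180.07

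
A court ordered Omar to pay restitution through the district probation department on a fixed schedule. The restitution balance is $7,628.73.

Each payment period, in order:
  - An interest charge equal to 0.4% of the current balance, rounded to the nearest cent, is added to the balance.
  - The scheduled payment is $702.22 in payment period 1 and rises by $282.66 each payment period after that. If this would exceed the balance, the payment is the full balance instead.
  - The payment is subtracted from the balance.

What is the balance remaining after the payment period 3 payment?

# | Opening | Interest | Payment | End bal
1 | $7,628.73 | $30.51 | $702.22 | $6,957.02
2 | $6,957.02 | $27.83 | $984.88 | $5,999.97
3 | $5,999.97 | $24.00 | $1,267.54 | $4,756.43

$4,756.43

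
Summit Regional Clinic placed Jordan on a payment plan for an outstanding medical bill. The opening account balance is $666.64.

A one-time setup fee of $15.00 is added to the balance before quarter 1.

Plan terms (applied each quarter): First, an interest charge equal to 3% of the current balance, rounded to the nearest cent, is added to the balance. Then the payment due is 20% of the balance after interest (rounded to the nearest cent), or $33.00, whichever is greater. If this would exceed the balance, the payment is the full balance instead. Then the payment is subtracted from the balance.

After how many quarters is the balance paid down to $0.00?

Quarter 1: $681.64 +$20.45 interest = $702.09; pay $140.42 → $561.67
Quarter 2: $561.67 +$16.85 interest = $578.52; pay $115.70 → $462.82
Quarter 3: $462.82 +$13.88 interest = $476.70; pay $95.34 → $381.36
Quarter 4: $381.36 +$11.44 interest = $392.80; pay $78.56 → $314.24
Quarter 5: $314.24 +$9.43 interest = $323.67; pay $64.73 → $258.94
Quarter 6: $258.94 +$7.77 interest = $266.71; pay $53.34 → $213.37
Quarter 7: $213.37 +$6.40 interest = $219.77; pay $43.95 → $175.82
Quarter 8: $175.82 +$5.27 interest = $181.09; pay $36.22 → $144.87
Quarter 9: $144.87 +$4.35 interest = $149.22; pay $33.00 → $116.22
Quarter 10: $116.22 +$3.49 interest = $119.71; pay $33.00 → $86.71
Quarter 11: $86.71 +$2.60 interest = $89.31; pay $33.00 → $56.31
Quarter 12: $56.31 +$1.69 interest = $58.00; pay $33.00 → $25.00
Quarter 13: $25.00 +$0.75 interest = $25.75; pay $25.75 → $0.00
Balance reaches $0.00 in quarter 13.

13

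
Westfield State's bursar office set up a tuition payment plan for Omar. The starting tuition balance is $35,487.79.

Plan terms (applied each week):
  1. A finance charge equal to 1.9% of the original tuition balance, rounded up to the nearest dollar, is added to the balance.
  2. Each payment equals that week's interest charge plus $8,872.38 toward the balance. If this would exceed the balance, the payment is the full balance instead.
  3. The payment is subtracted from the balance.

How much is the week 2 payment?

# | Opening | Interest | Payment | End bal
1 | $35,487.79 | $675.00 | $9,547.38 | $26,615.41
2 | $26,615.41 | $675.00 | $9,547.38 | $17,743.03

$9,547.38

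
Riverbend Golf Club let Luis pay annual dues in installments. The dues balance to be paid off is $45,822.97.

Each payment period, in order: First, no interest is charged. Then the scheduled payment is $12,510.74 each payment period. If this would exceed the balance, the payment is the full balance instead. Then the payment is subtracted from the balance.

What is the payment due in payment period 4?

Payment period 1: $45,822.97 − $12,510.74 → $33,312.23
Payment period 2: $33,312.23 − $12,510.74 → $20,801.49
Payment period 3: $20,801.49 − $12,510.74 → $8,290.75
Payment period 4: $8,290.75 − $8,290.75 → $0.00

$8,290.75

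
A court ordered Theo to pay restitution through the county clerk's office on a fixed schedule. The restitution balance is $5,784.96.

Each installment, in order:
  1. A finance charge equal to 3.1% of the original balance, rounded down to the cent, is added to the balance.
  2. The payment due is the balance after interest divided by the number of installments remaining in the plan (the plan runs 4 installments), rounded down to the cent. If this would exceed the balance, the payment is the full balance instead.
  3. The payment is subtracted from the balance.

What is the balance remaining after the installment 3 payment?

Installment 1: opening $5,784.96; interest $179.33 → $5,964.29; payment $1,491.07; balance $4,473.22
Installment 2: opening $4,473.22; interest $179.33 → $4,652.55; payment $1,550.85; balance $3,101.70
Installment 3: opening $3,101.70; interest $179.33 → $3,281.03; payment $1,640.51; balance $1,640.52

$1,640.52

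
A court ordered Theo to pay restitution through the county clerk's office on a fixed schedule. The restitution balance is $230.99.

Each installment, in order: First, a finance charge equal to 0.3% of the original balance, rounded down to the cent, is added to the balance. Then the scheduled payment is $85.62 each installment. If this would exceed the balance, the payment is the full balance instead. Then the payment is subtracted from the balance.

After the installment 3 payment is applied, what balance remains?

Installment 1: opening $230.99; interest $0.69 → $231.68; payment $85.62; balance $146.06
Installment 2: opening $146.06; interest $0.69 → $146.75; payment $85.62; balance $61.13
Installment 3: opening $61.13; interest $0.69 → $61.82; payment $61.82; balance $0.00

$0.00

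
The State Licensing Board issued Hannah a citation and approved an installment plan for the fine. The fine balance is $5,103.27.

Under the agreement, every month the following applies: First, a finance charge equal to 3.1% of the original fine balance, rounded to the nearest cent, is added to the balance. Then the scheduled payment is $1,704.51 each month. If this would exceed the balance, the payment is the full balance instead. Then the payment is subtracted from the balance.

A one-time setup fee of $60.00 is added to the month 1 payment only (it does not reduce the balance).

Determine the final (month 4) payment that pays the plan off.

Month 1: opening $5,103.27; interest $158.20 → $5,261.47; payment $1,704.51 (+ $60.00 fee); balance $3,556.96
Month 2: opening $3,556.96; interest $158.20 → $3,715.16; payment $1,704.51; balance $2,010.65
Month 3: opening $2,010.65; interest $158.20 → $2,168.85; payment $1,704.51; balance $464.34
Month 4: opening $464.34; interest $158.20 → $622.54; payment $622.54; balance $0.00

$622.54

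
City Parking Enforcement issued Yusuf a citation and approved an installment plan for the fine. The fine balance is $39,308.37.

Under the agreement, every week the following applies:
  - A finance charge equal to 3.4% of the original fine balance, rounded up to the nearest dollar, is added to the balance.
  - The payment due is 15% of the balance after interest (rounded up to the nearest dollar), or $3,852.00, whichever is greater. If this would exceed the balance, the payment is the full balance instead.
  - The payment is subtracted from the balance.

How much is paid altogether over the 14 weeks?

$58,026.37

Week 1: opening $39,308.37; interest $1,337.00 → $40,645.37; payment $6,097.00; balance $34,548.37
Week 2: opening $34,548.37; interest $1,337.00 → $35,885.37; payment $5,383.00; balance $30,502.37
Week 3: opening $30,502.37; interest $1,337.00 → $31,839.37; payment $4,776.00; balance $27,063.37
Week 4: opening $27,063.37; interest $1,337.00 → $28,400.37; payment $4,261.00; balance $24,139.37
Week 5: opening $24,139.37; interest $1,337.00 → $25,476.37; payment $3,852.00; balance $21,624.37
Week 6: opening $21,624.37; interest $1,337.00 → $22,961.37; payment $3,852.00; balance $19,109.37
Week 7: opening $19,109.37; interest $1,337.00 → $20,446.37; payment $3,852.00; balance $16,594.37
Week 8: opening $16,594.37; interest $1,337.00 → $17,931.37; payment $3,852.00; balance $14,079.37
Week 9: opening $14,079.37; interest $1,337.00 → $15,416.37; payment $3,852.00; balance $11,564.37
Week 10: opening $11,564.37; interest $1,337.00 → $12,901.37; payment $3,852.00; balance $9,049.37
Week 11: opening $9,049.37; interest $1,337.00 → $10,386.37; payment $3,852.00; balance $6,534.37
Week 12: opening $6,534.37; interest $1,337.00 → $7,871.37; payment $3,852.00; balance $4,019.37
Week 13: opening $4,019.37; interest $1,337.00 → $5,356.37; payment $3,852.00; balance $1,504.37
Week 14: opening $1,504.37; interest $1,337.00 → $2,841.37; payment $2,841.37; balance $0.00
Total paid: $58,026.37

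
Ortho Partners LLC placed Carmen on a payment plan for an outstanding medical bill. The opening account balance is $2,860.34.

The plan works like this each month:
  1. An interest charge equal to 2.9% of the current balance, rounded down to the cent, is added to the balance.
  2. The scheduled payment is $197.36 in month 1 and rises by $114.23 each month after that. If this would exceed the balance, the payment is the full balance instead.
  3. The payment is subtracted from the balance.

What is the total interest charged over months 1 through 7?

$388.10

Month 1: opening $2,860.34; interest $82.94 → $2,943.28; payment $197.36; balance $2,745.92
Month 2: opening $2,745.92; interest $79.63 → $2,825.55; payment $311.59; balance $2,513.96
Month 3: opening $2,513.96; interest $72.90 → $2,586.86; payment $425.82; balance $2,161.04
Month 4: opening $2,161.04; interest $62.67 → $2,223.71; payment $540.05; balance $1,683.66
Month 5: opening $1,683.66; interest $48.82 → $1,732.48; payment $654.28; balance $1,078.20
Month 6: opening $1,078.20; interest $31.26 → $1,109.46; payment $768.51; balance $340.95
Month 7: opening $340.95; interest $9.88 → $350.83; payment $350.83; balance $0.00
Total interest: $82.94 + $79.63 + $72.90 + $62.67 + $48.82 + $31.26 + $9.88 = $388.10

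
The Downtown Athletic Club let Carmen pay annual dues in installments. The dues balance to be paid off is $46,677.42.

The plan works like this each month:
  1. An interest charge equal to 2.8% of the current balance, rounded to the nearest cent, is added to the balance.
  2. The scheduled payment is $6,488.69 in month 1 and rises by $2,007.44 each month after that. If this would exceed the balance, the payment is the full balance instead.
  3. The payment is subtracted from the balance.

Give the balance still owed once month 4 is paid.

$12,792.59

Month 1: $46,677.42 +$1,306.97 interest = $47,984.39; pay $6,488.69 → $41,495.70
Month 2: $41,495.70 +$1,161.88 interest = $42,657.58; pay $8,496.13 → $34,161.45
Month 3: $34,161.45 +$956.52 interest = $35,117.97; pay $10,503.57 → $24,614.40
Month 4: $24,614.40 +$689.20 interest = $25,303.60; pay $12,511.01 → $12,792.59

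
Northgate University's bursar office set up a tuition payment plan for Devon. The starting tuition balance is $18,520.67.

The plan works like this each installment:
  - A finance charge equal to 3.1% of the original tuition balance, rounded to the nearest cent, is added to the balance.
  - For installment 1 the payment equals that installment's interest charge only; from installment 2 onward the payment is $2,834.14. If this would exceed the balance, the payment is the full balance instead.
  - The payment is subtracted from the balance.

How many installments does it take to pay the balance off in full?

Installment 1: opening $18,520.67; interest $574.14 → $19,094.81; payment $574.14; balance $18,520.67
Installment 2: opening $18,520.67; interest $574.14 → $19,094.81; payment $2,834.14; balance $16,260.67
Installment 3: opening $16,260.67; interest $574.14 → $16,834.81; payment $2,834.14; balance $14,000.67
Installment 4: opening $14,000.67; interest $574.14 → $14,574.81; payment $2,834.14; balance $11,740.67
Installment 5: opening $11,740.67; interest $574.14 → $12,314.81; payment $2,834.14; balance $9,480.67
Installment 6: opening $9,480.67; interest $574.14 → $10,054.81; payment $2,834.14; balance $7,220.67
Installment 7: opening $7,220.67; interest $574.14 → $7,794.81; payment $2,834.14; balance $4,960.67
Installment 8: opening $4,960.67; interest $574.14 → $5,534.81; payment $2,834.14; balance $2,700.67
Installment 9: opening $2,700.67; interest $574.14 → $3,274.81; payment $2,834.14; balance $440.67
Installment 10: opening $440.67; interest $574.14 → $1,014.81; payment $1,014.81; balance $0.00
Balance reaches $0.00 in installment 10.

10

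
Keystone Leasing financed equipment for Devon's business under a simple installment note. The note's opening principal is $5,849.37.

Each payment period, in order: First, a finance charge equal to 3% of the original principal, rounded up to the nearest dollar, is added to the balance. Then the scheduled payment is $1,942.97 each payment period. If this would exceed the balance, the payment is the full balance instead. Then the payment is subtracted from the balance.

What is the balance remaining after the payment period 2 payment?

$2,315.43

Payment period 1: opening $5,849.37; interest $176.00 → $6,025.37; payment $1,942.97; balance $4,082.40
Payment period 2: opening $4,082.40; interest $176.00 → $4,258.40; payment $1,942.97; balance $2,315.43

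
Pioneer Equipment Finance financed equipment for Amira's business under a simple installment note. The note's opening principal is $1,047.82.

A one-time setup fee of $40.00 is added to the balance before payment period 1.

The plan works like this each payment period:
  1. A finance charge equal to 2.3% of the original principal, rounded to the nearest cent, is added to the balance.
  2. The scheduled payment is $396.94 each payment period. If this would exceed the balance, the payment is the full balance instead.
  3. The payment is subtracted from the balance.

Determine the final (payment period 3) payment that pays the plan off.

$366.24

Payment period 1: opening $1,087.82; interest $24.10 → $1,111.92; payment $396.94; balance $714.98
Payment period 2: opening $714.98; interest $24.10 → $739.08; payment $396.94; balance $342.14
Payment period 3: opening $342.14; interest $24.10 → $366.24; payment $366.24; balance $0.00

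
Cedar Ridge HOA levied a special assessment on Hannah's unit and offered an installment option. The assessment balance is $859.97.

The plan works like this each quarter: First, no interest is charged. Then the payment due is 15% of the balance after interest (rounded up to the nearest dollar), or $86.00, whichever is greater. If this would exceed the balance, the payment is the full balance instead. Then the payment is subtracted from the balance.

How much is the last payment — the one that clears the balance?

$10.97

Quarter 1: $859.97 − $129.00 → $730.97
Quarter 2: $730.97 − $110.00 → $620.97
Quarter 3: $620.97 − $94.00 → $526.97
Quarter 4: $526.97 − $86.00 → $440.97
Quarter 5: $440.97 − $86.00 → $354.97
Quarter 6: $354.97 − $86.00 → $268.97
Quarter 7: $268.97 − $86.00 → $182.97
Quarter 8: $182.97 − $86.00 → $96.97
Quarter 9: $96.97 − $86.00 → $10.97
Quarter 10: $10.97 − $10.97 → $0.00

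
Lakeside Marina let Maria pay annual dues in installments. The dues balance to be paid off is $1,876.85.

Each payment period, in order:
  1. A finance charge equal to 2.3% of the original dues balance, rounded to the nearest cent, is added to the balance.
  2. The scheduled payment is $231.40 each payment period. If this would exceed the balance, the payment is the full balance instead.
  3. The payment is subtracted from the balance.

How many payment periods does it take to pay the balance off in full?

10

# | Opening | Interest | Payment | End bal
1 | $1,876.85 | $43.17 | $231.40 | $1,688.62
2 | $1,688.62 | $43.17 | $231.40 | $1,500.39
3 | $1,500.39 | $43.17 | $231.40 | $1,312.16
4 | $1,312.16 | $43.17 | $231.40 | $1,123.93
5 | $1,123.93 | $43.17 | $231.40 | $935.70
6 | $935.70 | $43.17 | $231.40 | $747.47
7 | $747.47 | $43.17 | $231.40 | $559.24
8 | $559.24 | $43.17 | $231.40 | $371.01
9 | $371.01 | $43.17 | $231.40 | $182.78
10 | $182.78 | $43.17 | $225.95 | $0.00
Balance reaches $0.00 in payment period 10.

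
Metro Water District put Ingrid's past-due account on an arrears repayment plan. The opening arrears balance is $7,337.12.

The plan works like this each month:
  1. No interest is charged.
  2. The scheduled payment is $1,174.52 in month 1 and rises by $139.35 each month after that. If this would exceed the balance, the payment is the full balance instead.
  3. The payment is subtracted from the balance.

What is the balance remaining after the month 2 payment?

Month 1: $7,337.12 − $1,174.52 → $6,162.60
Month 2: $6,162.60 − $1,313.87 → $4,848.73

$4,848.73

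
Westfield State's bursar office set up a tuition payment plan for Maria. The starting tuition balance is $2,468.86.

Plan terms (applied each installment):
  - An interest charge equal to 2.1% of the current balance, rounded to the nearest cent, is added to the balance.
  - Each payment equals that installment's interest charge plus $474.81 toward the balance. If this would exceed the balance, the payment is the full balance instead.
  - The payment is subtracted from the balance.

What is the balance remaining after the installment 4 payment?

$569.62

Installment 1: opening $2,468.86; interest $51.85 → $2,520.71; payment $526.66; balance $1,994.05
Installment 2: opening $1,994.05; interest $41.88 → $2,035.93; payment $516.69; balance $1,519.24
Installment 3: opening $1,519.24; interest $31.90 → $1,551.14; payment $506.71; balance $1,044.43
Installment 4: opening $1,044.43; interest $21.93 → $1,066.36; payment $496.74; balance $569.62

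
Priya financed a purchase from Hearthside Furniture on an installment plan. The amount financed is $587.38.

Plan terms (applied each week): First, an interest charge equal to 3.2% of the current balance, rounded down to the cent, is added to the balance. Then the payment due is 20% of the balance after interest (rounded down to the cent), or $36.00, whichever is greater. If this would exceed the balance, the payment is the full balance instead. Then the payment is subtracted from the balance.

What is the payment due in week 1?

Week 1: $587.38 +$18.79 interest = $606.17; pay $121.23 → $484.94

$121.23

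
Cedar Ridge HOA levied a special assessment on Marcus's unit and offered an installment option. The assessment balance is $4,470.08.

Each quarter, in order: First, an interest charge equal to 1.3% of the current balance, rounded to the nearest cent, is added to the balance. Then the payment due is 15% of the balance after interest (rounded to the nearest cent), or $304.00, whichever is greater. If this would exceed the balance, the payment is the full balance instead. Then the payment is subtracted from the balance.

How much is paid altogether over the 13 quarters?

$4,805.42

Quarter 1: opening $4,470.08; interest $58.11 → $4,528.19; payment $679.23; balance $3,848.96
Quarter 2: opening $3,848.96; interest $50.04 → $3,899.00; payment $584.85; balance $3,314.15
Quarter 3: opening $3,314.15; interest $43.08 → $3,357.23; payment $503.58; balance $2,853.65
Quarter 4: opening $2,853.65; interest $37.10 → $2,890.75; payment $433.61; balance $2,457.14
Quarter 5: opening $2,457.14; interest $31.94 → $2,489.08; payment $373.36; balance $2,115.72
Quarter 6: opening $2,115.72; interest $27.50 → $2,143.22; payment $321.48; balance $1,821.74
Quarter 7: opening $1,821.74; interest $23.68 → $1,845.42; payment $304.00; balance $1,541.42
Quarter 8: opening $1,541.42; interest $20.04 → $1,561.46; payment $304.00; balance $1,257.46
Quarter 9: opening $1,257.46; interest $16.35 → $1,273.81; payment $304.00; balance $969.81
Quarter 10: opening $969.81; interest $12.61 → $982.42; payment $304.00; balance $678.42
Quarter 11: opening $678.42; interest $8.82 → $687.24; payment $304.00; balance $383.24
Quarter 12: opening $383.24; interest $4.98 → $388.22; payment $304.00; balance $84.22
Quarter 13: opening $84.22; interest $1.09 → $85.31; payment $85.31; balance $0.00
Total paid: $4,805.42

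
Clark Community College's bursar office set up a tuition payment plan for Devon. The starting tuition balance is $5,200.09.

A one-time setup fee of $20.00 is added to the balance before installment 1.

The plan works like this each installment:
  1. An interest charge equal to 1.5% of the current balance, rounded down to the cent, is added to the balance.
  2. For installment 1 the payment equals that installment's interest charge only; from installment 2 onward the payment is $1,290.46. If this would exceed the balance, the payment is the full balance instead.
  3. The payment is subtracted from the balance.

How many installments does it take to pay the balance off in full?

Installment 1: opening $5,220.09; interest $78.30 → $5,298.39; payment $78.30; balance $5,220.09
Installment 2: opening $5,220.09; interest $78.30 → $5,298.39; payment $1,290.46; balance $4,007.93
Installment 3: opening $4,007.93; interest $60.11 → $4,068.04; payment $1,290.46; balance $2,777.58
Installment 4: opening $2,777.58; interest $41.66 → $2,819.24; payment $1,290.46; balance $1,528.78
Installment 5: opening $1,528.78; interest $22.93 → $1,551.71; payment $1,290.46; balance $261.25
Installment 6: opening $261.25; interest $3.91 → $265.16; payment $265.16; balance $0.00
Balance reaches $0.00 in installment 6.

6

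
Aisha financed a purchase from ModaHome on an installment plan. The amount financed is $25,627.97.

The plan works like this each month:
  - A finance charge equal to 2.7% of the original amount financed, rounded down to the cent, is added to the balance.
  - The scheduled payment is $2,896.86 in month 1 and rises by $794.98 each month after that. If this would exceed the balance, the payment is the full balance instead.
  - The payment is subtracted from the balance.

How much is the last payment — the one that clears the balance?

$1,165.76

Month 1: $25,627.97 +$691.95 interest = $26,319.92; pay $2,896.86 → $23,423.06
Month 2: $23,423.06 +$691.95 interest = $24,115.01; pay $3,691.84 → $20,423.17
Month 3: $20,423.17 +$691.95 interest = $21,115.12; pay $4,486.82 → $16,628.30
Month 4: $16,628.30 +$691.95 interest = $17,320.25; pay $5,281.80 → $12,038.45
Month 5: $12,038.45 +$691.95 interest = $12,730.40; pay $6,076.78 → $6,653.62
Month 6: $6,653.62 +$691.95 interest = $7,345.57; pay $6,871.76 → $473.81
Month 7: $473.81 +$691.95 interest = $1,165.76; pay $1,165.76 → $0.00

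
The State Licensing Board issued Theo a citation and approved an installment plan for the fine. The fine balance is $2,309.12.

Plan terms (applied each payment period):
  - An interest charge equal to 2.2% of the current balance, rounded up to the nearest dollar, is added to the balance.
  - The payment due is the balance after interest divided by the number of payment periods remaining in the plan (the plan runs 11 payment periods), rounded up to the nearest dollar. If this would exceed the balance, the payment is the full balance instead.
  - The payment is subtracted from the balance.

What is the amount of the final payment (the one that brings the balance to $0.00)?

$266.12

# | Opening | Interest | Payment | End bal
1 | $2,309.12 | $51.00 | $215.00 | $2,145.12
2 | $2,145.12 | $48.00 | $220.00 | $1,973.12
3 | $1,973.12 | $44.00 | $225.00 | $1,792.12
4 | $1,792.12 | $40.00 | $230.00 | $1,602.12
5 | $1,602.12 | $36.00 | $235.00 | $1,403.12
6 | $1,403.12 | $31.00 | $240.00 | $1,194.12
7 | $1,194.12 | $27.00 | $245.00 | $976.12
8 | $976.12 | $22.00 | $250.00 | $748.12
9 | $748.12 | $17.00 | $256.00 | $509.12
10 | $509.12 | $12.00 | $261.00 | $260.12
11 | $260.12 | $6.00 | $266.12 | $0.00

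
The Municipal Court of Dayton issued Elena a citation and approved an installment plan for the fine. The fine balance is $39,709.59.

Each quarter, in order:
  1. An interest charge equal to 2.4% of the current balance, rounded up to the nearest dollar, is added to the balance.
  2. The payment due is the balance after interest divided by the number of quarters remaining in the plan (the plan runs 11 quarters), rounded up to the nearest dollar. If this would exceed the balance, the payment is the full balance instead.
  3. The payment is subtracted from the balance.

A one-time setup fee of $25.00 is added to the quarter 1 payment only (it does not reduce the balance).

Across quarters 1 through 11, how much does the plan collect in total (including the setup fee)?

Quarter 1: $39,709.59 +$954.00 interest = $40,663.59; pay $3,697.00 (+ $25.00 fee) → $36,966.59
Quarter 2: $36,966.59 +$888.00 interest = $37,854.59; pay $3,786.00 → $34,068.59
Quarter 3: $34,068.59 +$818.00 interest = $34,886.59; pay $3,877.00 → $31,009.59
Quarter 4: $31,009.59 +$745.00 interest = $31,754.59; pay $3,970.00 → $27,784.59
Quarter 5: $27,784.59 +$667.00 interest = $28,451.59; pay $4,065.00 → $24,386.59
Quarter 6: $24,386.59 +$586.00 interest = $24,972.59; pay $4,163.00 → $20,809.59
Quarter 7: $20,809.59 +$500.00 interest = $21,309.59; pay $4,262.00 → $17,047.59
Quarter 8: $17,047.59 +$410.00 interest = $17,457.59; pay $4,365.00 → $13,092.59
Quarter 9: $13,092.59 +$315.00 interest = $13,407.59; pay $4,470.00 → $8,937.59
Quarter 10: $8,937.59 +$215.00 interest = $9,152.59; pay $4,577.00 → $4,575.59
Quarter 11: $4,575.59 +$110.00 interest = $4,685.59; pay $4,685.59 → $0.00
Total paid: $45,942.59

$45,942.59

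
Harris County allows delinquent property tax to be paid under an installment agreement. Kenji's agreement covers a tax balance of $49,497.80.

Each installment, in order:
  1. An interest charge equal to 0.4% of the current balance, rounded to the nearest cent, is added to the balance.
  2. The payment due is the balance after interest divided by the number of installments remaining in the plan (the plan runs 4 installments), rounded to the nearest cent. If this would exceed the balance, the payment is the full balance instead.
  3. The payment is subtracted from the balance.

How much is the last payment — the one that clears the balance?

Installment 1: $49,497.80 +$197.99 interest = $49,695.79; pay $12,423.95 → $37,271.84
Installment 2: $37,271.84 +$149.09 interest = $37,420.93; pay $12,473.64 → $24,947.29
Installment 3: $24,947.29 +$99.79 interest = $25,047.08; pay $12,523.54 → $12,523.54
Installment 4: $12,523.54 +$50.09 interest = $12,573.63; pay $12,573.63 → $0.00

$12,573.63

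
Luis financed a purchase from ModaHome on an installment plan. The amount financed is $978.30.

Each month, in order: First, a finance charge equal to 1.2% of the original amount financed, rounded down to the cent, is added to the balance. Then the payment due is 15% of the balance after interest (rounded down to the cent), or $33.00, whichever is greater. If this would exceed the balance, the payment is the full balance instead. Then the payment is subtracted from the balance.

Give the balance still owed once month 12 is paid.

$196.19

Month 1: $978.30 +$11.73 interest = $990.03; pay $148.50 → $841.53
Month 2: $841.53 +$11.73 interest = $853.26; pay $127.98 → $725.28
Month 3: $725.28 +$11.73 interest = $737.01; pay $110.55 → $626.46
Month 4: $626.46 +$11.73 interest = $638.19; pay $95.72 → $542.47
Month 5: $542.47 +$11.73 interest = $554.20; pay $83.13 → $471.07
Month 6: $471.07 +$11.73 interest = $482.80; pay $72.42 → $410.38
Month 7: $410.38 +$11.73 interest = $422.11; pay $63.31 → $358.80
Month 8: $358.80 +$11.73 interest = $370.53; pay $55.57 → $314.96
Month 9: $314.96 +$11.73 interest = $326.69; pay $49.00 → $277.69
Month 10: $277.69 +$11.73 interest = $289.42; pay $43.41 → $246.01
Month 11: $246.01 +$11.73 interest = $257.74; pay $38.66 → $219.08
Month 12: $219.08 +$11.73 interest = $230.81; pay $34.62 → $196.19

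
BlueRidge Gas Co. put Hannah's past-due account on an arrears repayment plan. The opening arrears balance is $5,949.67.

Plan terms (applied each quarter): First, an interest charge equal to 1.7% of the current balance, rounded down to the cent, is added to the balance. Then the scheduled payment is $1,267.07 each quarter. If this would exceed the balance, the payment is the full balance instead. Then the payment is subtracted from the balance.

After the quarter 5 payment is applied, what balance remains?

$0.00

Quarter 1: $5,949.67 +$101.14 interest = $6,050.81; pay $1,267.07 → $4,783.74
Quarter 2: $4,783.74 +$81.32 interest = $4,865.06; pay $1,267.07 → $3,597.99
Quarter 3: $3,597.99 +$61.16 interest = $3,659.15; pay $1,267.07 → $2,392.08
Quarter 4: $2,392.08 +$40.66 interest = $2,432.74; pay $1,267.07 → $1,165.67
Quarter 5: $1,165.67 +$19.81 interest = $1,185.48; pay $1,185.48 → $0.00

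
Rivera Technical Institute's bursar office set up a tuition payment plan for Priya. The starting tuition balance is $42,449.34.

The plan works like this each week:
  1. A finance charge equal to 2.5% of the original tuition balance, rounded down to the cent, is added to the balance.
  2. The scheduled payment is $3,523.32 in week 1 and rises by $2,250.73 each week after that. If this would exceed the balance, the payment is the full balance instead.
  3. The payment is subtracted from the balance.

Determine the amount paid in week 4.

# | Opening | Interest | Payment | End bal
1 | $42,449.34 | $1,061.23 | $3,523.32 | $39,987.25
2 | $39,987.25 | $1,061.23 | $5,774.05 | $35,274.43
3 | $35,274.43 | $1,061.23 | $8,024.78 | $28,310.88
4 | $28,310.88 | $1,061.23 | $10,275.51 | $19,096.60

$10,275.51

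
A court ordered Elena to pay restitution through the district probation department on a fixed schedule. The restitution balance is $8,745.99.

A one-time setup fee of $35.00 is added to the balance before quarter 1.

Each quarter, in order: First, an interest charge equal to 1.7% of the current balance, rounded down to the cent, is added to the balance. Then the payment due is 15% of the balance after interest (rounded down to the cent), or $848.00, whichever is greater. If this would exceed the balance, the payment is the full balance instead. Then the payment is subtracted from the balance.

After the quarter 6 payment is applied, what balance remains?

# | Opening | Interest | Payment | End bal
1 | $8,780.99 | $149.27 | $1,339.53 | $7,590.73
2 | $7,590.73 | $129.04 | $1,157.96 | $6,561.81
3 | $6,561.81 | $111.55 | $1,001.00 | $5,672.36
4 | $5,672.36 | $96.43 | $865.31 | $4,903.48
5 | $4,903.48 | $83.35 | $848.00 | $4,138.83
6 | $4,138.83 | $70.36 | $848.00 | $3,361.19

$3,361.19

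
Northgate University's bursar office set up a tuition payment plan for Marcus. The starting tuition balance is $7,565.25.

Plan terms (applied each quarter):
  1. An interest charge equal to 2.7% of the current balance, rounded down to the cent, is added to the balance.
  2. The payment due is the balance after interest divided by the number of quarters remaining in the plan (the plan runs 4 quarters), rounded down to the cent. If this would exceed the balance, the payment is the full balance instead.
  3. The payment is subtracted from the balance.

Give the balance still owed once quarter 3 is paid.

Quarter 1: $7,565.25 +$204.26 interest = $7,769.51; pay $1,942.37 → $5,827.14
Quarter 2: $5,827.14 +$157.33 interest = $5,984.47; pay $1,994.82 → $3,989.65
Quarter 3: $3,989.65 +$107.72 interest = $4,097.37; pay $2,048.68 → $2,048.69

$2,048.69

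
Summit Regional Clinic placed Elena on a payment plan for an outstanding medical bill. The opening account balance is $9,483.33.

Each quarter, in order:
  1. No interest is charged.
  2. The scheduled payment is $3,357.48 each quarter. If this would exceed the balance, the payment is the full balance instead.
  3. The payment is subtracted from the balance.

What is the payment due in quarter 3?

Quarter 1: $9,483.33 − $3,357.48 → $6,125.85
Quarter 2: $6,125.85 − $3,357.48 → $2,768.37
Quarter 3: $2,768.37 − $2,768.37 → $0.00

$2,768.37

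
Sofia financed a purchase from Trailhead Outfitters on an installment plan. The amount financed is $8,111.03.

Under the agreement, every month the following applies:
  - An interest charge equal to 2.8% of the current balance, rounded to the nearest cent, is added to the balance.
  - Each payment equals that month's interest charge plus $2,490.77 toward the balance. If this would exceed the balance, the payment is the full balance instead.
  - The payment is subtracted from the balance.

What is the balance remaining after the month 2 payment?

$3,129.49

Month 1: opening $8,111.03; interest $227.11 → $8,338.14; payment $2,717.88; balance $5,620.26
Month 2: opening $5,620.26; interest $157.37 → $5,777.63; payment $2,648.14; balance $3,129.49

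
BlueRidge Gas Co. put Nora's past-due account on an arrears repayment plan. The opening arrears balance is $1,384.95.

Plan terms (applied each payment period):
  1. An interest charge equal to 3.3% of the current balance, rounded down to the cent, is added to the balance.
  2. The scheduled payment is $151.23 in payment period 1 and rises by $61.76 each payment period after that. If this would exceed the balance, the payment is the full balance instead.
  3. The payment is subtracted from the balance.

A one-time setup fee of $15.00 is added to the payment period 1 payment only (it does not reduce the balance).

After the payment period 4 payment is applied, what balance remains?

$562.69

Payment period 1: opening $1,384.95; interest $45.70 → $1,430.65; payment $151.23 (+ $15.00 fee); balance $1,279.42
Payment period 2: opening $1,279.42; interest $42.22 → $1,321.64; payment $212.99; balance $1,108.65
Payment period 3: opening $1,108.65; interest $36.58 → $1,145.23; payment $274.75; balance $870.48
Payment period 4: opening $870.48; interest $28.72 → $899.20; payment $336.51; balance $562.69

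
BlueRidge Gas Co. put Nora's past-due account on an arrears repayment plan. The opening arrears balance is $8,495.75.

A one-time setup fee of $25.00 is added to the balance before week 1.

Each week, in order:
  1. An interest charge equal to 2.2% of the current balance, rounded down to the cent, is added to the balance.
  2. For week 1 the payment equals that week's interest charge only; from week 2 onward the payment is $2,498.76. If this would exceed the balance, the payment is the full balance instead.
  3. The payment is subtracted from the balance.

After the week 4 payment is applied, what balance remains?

$1,433.16

# | Opening | Interest | Payment | End bal
1 | $8,520.75 | $187.45 | $187.45 | $8,520.75
2 | $8,520.75 | $187.45 | $2,498.76 | $6,209.44
3 | $6,209.44 | $136.60 | $2,498.76 | $3,847.28
4 | $3,847.28 | $84.64 | $2,498.76 | $1,433.16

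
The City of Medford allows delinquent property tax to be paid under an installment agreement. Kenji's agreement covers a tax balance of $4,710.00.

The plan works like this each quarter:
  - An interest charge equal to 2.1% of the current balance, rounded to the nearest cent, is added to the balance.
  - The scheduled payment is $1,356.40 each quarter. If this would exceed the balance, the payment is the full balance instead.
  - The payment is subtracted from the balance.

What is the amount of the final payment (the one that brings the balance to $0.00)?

Quarter 1: opening $4,710.00; interest $98.91 → $4,808.91; payment $1,356.40; balance $3,452.51
Quarter 2: opening $3,452.51; interest $72.50 → $3,525.01; payment $1,356.40; balance $2,168.61
Quarter 3: opening $2,168.61; interest $45.54 → $2,214.15; payment $1,356.40; balance $857.75
Quarter 4: opening $857.75; interest $18.01 → $875.76; payment $875.76; balance $0.00

$875.76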